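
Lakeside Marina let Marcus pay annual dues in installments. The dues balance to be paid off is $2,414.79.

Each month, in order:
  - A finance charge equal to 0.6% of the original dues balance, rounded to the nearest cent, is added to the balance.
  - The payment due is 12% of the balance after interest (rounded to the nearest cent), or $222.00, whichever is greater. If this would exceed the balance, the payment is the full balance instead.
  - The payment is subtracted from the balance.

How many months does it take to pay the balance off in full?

12

Month 1: opening $2,414.79; interest $14.49 → $2,429.28; payment $291.51; balance $2,137.77
Month 2: opening $2,137.77; interest $14.49 → $2,152.26; payment $258.27; balance $1,893.99
Month 3: opening $1,893.99; interest $14.49 → $1,908.48; payment $229.02; balance $1,679.46
Month 4: opening $1,679.46; interest $14.49 → $1,693.95; payment $222.00; balance $1,471.95
Month 5: opening $1,471.95; interest $14.49 → $1,486.44; payment $222.00; balance $1,264.44
Month 6: opening $1,264.44; interest $14.49 → $1,278.93; payment $222.00; balance $1,056.93
Month 7: opening $1,056.93; interest $14.49 → $1,071.42; payment $222.00; balance $849.42
Month 8: opening $849.42; interest $14.49 → $863.91; payment $222.00; balance $641.91
Month 9: opening $641.91; interest $14.49 → $656.40; payment $222.00; balance $434.40
Month 10: opening $434.40; interest $14.49 → $448.89; payment $222.00; balance $226.89
Month 11: opening $226.89; interest $14.49 → $241.38; payment $222.00; balance $19.38
Month 12: opening $19.38; interest $14.49 → $33.87; payment $33.87; balance $0.00
Balance reaches $0.00 in month 12.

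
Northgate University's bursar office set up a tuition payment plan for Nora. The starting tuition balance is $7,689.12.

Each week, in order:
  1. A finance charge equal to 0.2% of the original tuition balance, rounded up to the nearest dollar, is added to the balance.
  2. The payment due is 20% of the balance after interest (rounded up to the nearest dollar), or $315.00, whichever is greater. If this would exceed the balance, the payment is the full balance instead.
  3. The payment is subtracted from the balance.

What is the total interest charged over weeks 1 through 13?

$208.00

Week 1: opening $7,689.12; interest $16.00 → $7,705.12; payment $1,542.00; balance $6,163.12
Week 2: opening $6,163.12; interest $16.00 → $6,179.12; payment $1,236.00; balance $4,943.12
Week 3: opening $4,943.12; interest $16.00 → $4,959.12; payment $992.00; balance $3,967.12
Week 4: opening $3,967.12; interest $16.00 → $3,983.12; payment $797.00; balance $3,186.12
Week 5: opening $3,186.12; interest $16.00 → $3,202.12; payment $641.00; balance $2,561.12
Week 6: opening $2,561.12; interest $16.00 → $2,577.12; payment $516.00; balance $2,061.12
Week 7: opening $2,061.12; interest $16.00 → $2,077.12; payment $416.00; balance $1,661.12
Week 8: opening $1,661.12; interest $16.00 → $1,677.12; payment $336.00; balance $1,341.12
Week 9: opening $1,341.12; interest $16.00 → $1,357.12; payment $315.00; balance $1,042.12
Week 10: opening $1,042.12; interest $16.00 → $1,058.12; payment $315.00; balance $743.12
Week 11: opening $743.12; interest $16.00 → $759.12; payment $315.00; balance $444.12
Week 12: opening $444.12; interest $16.00 → $460.12; payment $315.00; balance $145.12
Week 13: opening $145.12; interest $16.00 → $161.12; payment $161.12; balance $0.00
Total interest: $16.00 + $16.00 + $16.00 + $16.00 + $16.00 + $16.00 + $16.00 + $16.00 + $16.00 + $16.00 + $16.00 + $16.00 + $16.00 = $208.00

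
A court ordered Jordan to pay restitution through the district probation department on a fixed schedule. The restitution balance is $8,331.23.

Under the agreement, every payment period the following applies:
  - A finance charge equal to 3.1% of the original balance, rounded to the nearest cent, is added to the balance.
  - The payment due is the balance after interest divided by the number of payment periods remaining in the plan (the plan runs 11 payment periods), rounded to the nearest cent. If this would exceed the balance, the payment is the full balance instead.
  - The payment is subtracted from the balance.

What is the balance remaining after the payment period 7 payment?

# | Opening | Interest | Payment | End bal
1 | $8,331.23 | $258.27 | $780.86 | $7,808.64
2 | $7,808.64 | $258.27 | $806.69 | $7,260.22
3 | $7,260.22 | $258.27 | $835.39 | $6,683.10
4 | $6,683.10 | $258.27 | $867.67 | $6,073.70
5 | $6,073.70 | $258.27 | $904.57 | $5,427.40
6 | $5,427.40 | $258.27 | $947.61 | $4,738.06
7 | $4,738.06 | $258.27 | $999.27 | $3,997.06

$3,997.06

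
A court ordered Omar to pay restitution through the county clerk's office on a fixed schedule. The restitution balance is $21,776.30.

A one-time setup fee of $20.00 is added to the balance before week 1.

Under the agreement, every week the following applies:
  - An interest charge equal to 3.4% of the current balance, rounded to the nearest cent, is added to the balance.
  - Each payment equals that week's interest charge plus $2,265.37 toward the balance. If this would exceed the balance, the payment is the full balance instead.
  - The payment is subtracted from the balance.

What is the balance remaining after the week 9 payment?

$1,407.97

Week 1: $21,796.30 +$741.07 interest = $22,537.37; pay $3,006.44 → $19,530.93
Week 2: $19,530.93 +$664.05 interest = $20,194.98; pay $2,929.42 → $17,265.56
Week 3: $17,265.56 +$587.03 interest = $17,852.59; pay $2,852.40 → $15,000.19
Week 4: $15,000.19 +$510.01 interest = $15,510.20; pay $2,775.38 → $12,734.82
Week 5: $12,734.82 +$432.98 interest = $13,167.80; pay $2,698.35 → $10,469.45
Week 6: $10,469.45 +$355.96 interest = $10,825.41; pay $2,621.33 → $8,204.08
Week 7: $8,204.08 +$278.94 interest = $8,483.02; pay $2,544.31 → $5,938.71
Week 8: $5,938.71 +$201.92 interest = $6,140.63; pay $2,467.29 → $3,673.34
Week 9: $3,673.34 +$124.89 interest = $3,798.23; pay $2,390.26 → $1,407.97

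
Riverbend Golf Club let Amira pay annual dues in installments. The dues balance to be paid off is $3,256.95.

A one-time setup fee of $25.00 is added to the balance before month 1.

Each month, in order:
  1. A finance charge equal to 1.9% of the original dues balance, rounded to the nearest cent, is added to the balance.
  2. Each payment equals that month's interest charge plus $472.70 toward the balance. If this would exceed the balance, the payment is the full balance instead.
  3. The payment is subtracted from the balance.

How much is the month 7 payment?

$507.63

# | Opening | Interest | Payment | End bal
1 | $3,281.95 | $61.88 | $534.58 | $2,809.25
2 | $2,809.25 | $61.88 | $534.58 | $2,336.55
3 | $2,336.55 | $61.88 | $534.58 | $1,863.85
4 | $1,863.85 | $61.88 | $534.58 | $1,391.15
5 | $1,391.15 | $61.88 | $534.58 | $918.45
6 | $918.45 | $61.88 | $534.58 | $445.75
7 | $445.75 | $61.88 | $507.63 | $0.00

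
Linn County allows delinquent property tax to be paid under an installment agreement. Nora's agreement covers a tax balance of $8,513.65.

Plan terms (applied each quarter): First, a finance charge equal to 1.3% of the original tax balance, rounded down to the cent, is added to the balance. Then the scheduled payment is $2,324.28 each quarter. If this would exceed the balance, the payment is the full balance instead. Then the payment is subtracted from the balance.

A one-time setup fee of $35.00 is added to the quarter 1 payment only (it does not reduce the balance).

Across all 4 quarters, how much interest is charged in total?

$442.68

Quarter 1: $8,513.65 +$110.67 interest = $8,624.32; pay $2,324.28 (+ $35.00 fee) → $6,300.04
Quarter 2: $6,300.04 +$110.67 interest = $6,410.71; pay $2,324.28 → $4,086.43
Quarter 3: $4,086.43 +$110.67 interest = $4,197.10; pay $2,324.28 → $1,872.82
Quarter 4: $1,872.82 +$110.67 interest = $1,983.49; pay $1,983.49 → $0.00
Total interest: $110.67 + $110.67 + $110.67 + $110.67 = $442.68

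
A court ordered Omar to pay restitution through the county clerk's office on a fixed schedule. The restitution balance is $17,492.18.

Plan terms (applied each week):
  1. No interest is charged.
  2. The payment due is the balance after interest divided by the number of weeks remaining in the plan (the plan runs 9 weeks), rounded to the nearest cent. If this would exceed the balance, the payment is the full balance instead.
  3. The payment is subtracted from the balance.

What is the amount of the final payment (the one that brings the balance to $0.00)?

$1,943.57

Week 1: $17,492.18 − $1,943.58 → $15,548.60
Week 2: $15,548.60 − $1,943.58 → $13,605.02
Week 3: $13,605.02 − $1,943.57 → $11,661.45
Week 4: $11,661.45 − $1,943.58 → $9,717.87
Week 5: $9,717.87 − $1,943.57 → $7,774.30
Week 6: $7,774.30 − $1,943.58 → $5,830.72
Week 7: $5,830.72 − $1,943.57 → $3,887.15
Week 8: $3,887.15 − $1,943.58 → $1,943.57
Week 9: $1,943.57 − $1,943.57 → $0.00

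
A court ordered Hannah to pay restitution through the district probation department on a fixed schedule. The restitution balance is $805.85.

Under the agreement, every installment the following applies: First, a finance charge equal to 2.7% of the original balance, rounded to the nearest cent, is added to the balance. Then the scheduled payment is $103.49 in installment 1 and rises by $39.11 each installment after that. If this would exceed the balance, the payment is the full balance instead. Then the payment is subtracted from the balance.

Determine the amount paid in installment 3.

Installment 1: opening $805.85; interest $21.76 → $827.61; payment $103.49; balance $724.12
Installment 2: opening $724.12; interest $21.76 → $745.88; payment $142.60; balance $603.28
Installment 3: opening $603.28; interest $21.76 → $625.04; payment $181.71; balance $443.33

$181.71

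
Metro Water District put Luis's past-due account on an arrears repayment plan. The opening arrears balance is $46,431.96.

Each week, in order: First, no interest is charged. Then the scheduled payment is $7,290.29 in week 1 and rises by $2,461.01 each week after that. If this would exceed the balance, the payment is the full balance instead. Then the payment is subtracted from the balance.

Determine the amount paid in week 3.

$12,212.31

# | Opening | Payment | End bal
1 | $46,431.96 | $7,290.29 | $39,141.67
2 | $39,141.67 | $9,751.30 | $29,390.37
3 | $29,390.37 | $12,212.31 | $17,178.06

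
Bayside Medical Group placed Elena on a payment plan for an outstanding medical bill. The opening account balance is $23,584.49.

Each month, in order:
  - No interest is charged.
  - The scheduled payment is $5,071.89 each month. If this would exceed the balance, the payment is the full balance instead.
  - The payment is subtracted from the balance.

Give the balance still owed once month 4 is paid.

$3,296.93

Month 1: $23,584.49 − $5,071.89 → $18,512.60
Month 2: $18,512.60 − $5,071.89 → $13,440.71
Month 3: $13,440.71 − $5,071.89 → $8,368.82
Month 4: $8,368.82 − $5,071.89 → $3,296.93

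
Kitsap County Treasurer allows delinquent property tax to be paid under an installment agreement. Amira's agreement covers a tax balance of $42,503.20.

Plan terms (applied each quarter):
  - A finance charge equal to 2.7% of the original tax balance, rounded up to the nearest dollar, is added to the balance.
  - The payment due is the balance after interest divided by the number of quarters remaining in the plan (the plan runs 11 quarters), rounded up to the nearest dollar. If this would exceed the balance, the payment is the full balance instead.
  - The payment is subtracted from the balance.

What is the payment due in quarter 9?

$5,609.00

Quarter 1: opening $42,503.20; interest $1,148.00 → $43,651.20; payment $3,969.00; balance $39,682.20
Quarter 2: opening $39,682.20; interest $1,148.00 → $40,830.20; payment $4,084.00; balance $36,746.20
Quarter 3: opening $36,746.20; interest $1,148.00 → $37,894.20; payment $4,211.00; balance $33,683.20
Quarter 4: opening $33,683.20; interest $1,148.00 → $34,831.20; payment $4,354.00; balance $30,477.20
Quarter 5: opening $30,477.20; interest $1,148.00 → $31,625.20; payment $4,518.00; balance $27,107.20
Quarter 6: opening $27,107.20; interest $1,148.00 → $28,255.20; payment $4,710.00; balance $23,545.20
Quarter 7: opening $23,545.20; interest $1,148.00 → $24,693.20; payment $4,939.00; balance $19,754.20
Quarter 8: opening $19,754.20; interest $1,148.00 → $20,902.20; payment $5,226.00; balance $15,676.20
Quarter 9: opening $15,676.20; interest $1,148.00 → $16,824.20; payment $5,609.00; balance $11,215.20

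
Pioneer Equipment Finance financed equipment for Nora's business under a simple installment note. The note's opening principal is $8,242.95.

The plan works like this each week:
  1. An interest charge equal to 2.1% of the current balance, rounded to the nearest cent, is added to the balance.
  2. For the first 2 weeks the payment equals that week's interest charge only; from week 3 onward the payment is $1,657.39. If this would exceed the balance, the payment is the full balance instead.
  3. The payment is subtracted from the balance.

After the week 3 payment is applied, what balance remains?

Week 1: opening $8,242.95; interest $173.10 → $8,416.05; payment $173.10; balance $8,242.95
Week 2: opening $8,242.95; interest $173.10 → $8,416.05; payment $173.10; balance $8,242.95
Week 3: opening $8,242.95; interest $173.10 → $8,416.05; payment $1,657.39; balance $6,758.66

$6,758.66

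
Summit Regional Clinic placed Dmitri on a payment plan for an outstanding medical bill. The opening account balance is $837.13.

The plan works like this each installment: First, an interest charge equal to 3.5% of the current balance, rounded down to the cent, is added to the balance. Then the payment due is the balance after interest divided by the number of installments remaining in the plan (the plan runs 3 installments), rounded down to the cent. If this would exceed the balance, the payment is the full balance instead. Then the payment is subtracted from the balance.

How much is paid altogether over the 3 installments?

Installment 1: $837.13 +$29.29 interest = $866.42; pay $288.80 → $577.62
Installment 2: $577.62 +$20.21 interest = $597.83; pay $298.91 → $298.92
Installment 3: $298.92 +$10.46 interest = $309.38; pay $309.38 → $0.00
Total paid: $897.09

$897.09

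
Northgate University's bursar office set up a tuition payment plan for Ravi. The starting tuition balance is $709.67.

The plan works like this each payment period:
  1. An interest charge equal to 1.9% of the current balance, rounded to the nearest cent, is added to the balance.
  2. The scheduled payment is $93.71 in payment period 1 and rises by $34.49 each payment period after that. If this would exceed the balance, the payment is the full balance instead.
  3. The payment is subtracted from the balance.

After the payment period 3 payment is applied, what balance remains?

Payment period 1: $709.67 +$13.48 interest = $723.15; pay $93.71 → $629.44
Payment period 2: $629.44 +$11.96 interest = $641.40; pay $128.20 → $513.20
Payment period 3: $513.20 +$9.75 interest = $522.95; pay $162.69 → $360.26

$360.26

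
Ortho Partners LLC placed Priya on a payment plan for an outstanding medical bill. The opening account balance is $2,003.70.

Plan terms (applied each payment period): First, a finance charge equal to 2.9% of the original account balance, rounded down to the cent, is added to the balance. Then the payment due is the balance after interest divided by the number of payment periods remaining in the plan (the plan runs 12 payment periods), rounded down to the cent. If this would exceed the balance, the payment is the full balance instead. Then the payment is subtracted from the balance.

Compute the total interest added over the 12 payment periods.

$697.20

# | Opening | Interest | Payment | End bal
1 | $2,003.70 | $58.10 | $171.81 | $1,889.99
2 | $1,889.99 | $58.10 | $177.09 | $1,771.00
3 | $1,771.00 | $58.10 | $182.91 | $1,646.19
4 | $1,646.19 | $58.10 | $189.36 | $1,514.93
5 | $1,514.93 | $58.10 | $196.62 | $1,376.41
6 | $1,376.41 | $58.10 | $204.93 | $1,229.58
7 | $1,229.58 | $58.10 | $214.61 | $1,073.07
8 | $1,073.07 | $58.10 | $226.23 | $904.94
9 | $904.94 | $58.10 | $240.76 | $722.28
10 | $722.28 | $58.10 | $260.12 | $520.26
11 | $520.26 | $58.10 | $289.18 | $289.18
12 | $289.18 | $58.10 | $347.28 | $0.00
Total interest: $58.10 + $58.10 + $58.10 + $58.10 + $58.10 + $58.10 + $58.10 + $58.10 + $58.10 + $58.10 + $58.10 + $58.10 = $697.20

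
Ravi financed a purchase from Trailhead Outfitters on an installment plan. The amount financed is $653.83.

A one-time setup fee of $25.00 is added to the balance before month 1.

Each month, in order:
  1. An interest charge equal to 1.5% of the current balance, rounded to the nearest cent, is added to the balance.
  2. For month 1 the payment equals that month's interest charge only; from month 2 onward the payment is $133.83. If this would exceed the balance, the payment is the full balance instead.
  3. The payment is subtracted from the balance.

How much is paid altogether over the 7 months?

$721.73

Month 1: opening $678.83; interest $10.18 → $689.01; payment $10.18; balance $678.83
Month 2: opening $678.83; interest $10.18 → $689.01; payment $133.83; balance $555.18
Month 3: opening $555.18; interest $8.33 → $563.51; payment $133.83; balance $429.68
Month 4: opening $429.68; interest $6.45 → $436.13; payment $133.83; balance $302.30
Month 5: opening $302.30; interest $4.53 → $306.83; payment $133.83; balance $173.00
Month 6: opening $173.00; interest $2.60 → $175.60; payment $133.83; balance $41.77
Month 7: opening $41.77; interest $0.63 → $42.40; payment $42.40; balance $0.00
Total paid: $721.73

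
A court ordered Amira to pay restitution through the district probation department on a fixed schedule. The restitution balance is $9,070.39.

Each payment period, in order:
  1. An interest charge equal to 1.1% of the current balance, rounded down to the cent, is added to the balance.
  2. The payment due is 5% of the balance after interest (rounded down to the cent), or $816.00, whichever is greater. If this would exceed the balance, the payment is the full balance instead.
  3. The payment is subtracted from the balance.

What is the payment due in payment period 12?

Payment period 1: opening $9,070.39; interest $99.77 → $9,170.16; payment $816.00; balance $8,354.16
Payment period 2: opening $8,354.16; interest $91.89 → $8,446.05; payment $816.00; balance $7,630.05
Payment period 3: opening $7,630.05; interest $83.93 → $7,713.98; payment $816.00; balance $6,897.98
Payment period 4: opening $6,897.98; interest $75.87 → $6,973.85; payment $816.00; balance $6,157.85
Payment period 5: opening $6,157.85; interest $67.73 → $6,225.58; payment $816.00; balance $5,409.58
Payment period 6: opening $5,409.58; interest $59.50 → $5,469.08; payment $816.00; balance $4,653.08
Payment period 7: opening $4,653.08; interest $51.18 → $4,704.26; payment $816.00; balance $3,888.26
Payment period 8: opening $3,888.26; interest $42.77 → $3,931.03; payment $816.00; balance $3,115.03
Payment period 9: opening $3,115.03; interest $34.26 → $3,149.29; payment $816.00; balance $2,333.29
Payment period 10: opening $2,333.29; interest $25.66 → $2,358.95; payment $816.00; balance $1,542.95
Payment period 11: opening $1,542.95; interest $16.97 → $1,559.92; payment $816.00; balance $743.92
Payment period 12: opening $743.92; interest $8.18 → $752.10; payment $752.10; balance $0.00

$752.10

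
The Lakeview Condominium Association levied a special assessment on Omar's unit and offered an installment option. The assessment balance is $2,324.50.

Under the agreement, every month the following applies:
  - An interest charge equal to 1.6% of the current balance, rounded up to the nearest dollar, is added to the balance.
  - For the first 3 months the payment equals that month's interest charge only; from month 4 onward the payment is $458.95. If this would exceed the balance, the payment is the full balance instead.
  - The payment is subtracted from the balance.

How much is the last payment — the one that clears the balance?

$152.75

Month 1: $2,324.50 +$38.00 interest = $2,362.50; pay $38.00 → $2,324.50
Month 2: $2,324.50 +$38.00 interest = $2,362.50; pay $38.00 → $2,324.50
Month 3: $2,324.50 +$38.00 interest = $2,362.50; pay $38.00 → $2,324.50
Month 4: $2,324.50 +$38.00 interest = $2,362.50; pay $458.95 → $1,903.55
Month 5: $1,903.55 +$31.00 interest = $1,934.55; pay $458.95 → $1,475.60
Month 6: $1,475.60 +$24.00 interest = $1,499.60; pay $458.95 → $1,040.65
Month 7: $1,040.65 +$17.00 interest = $1,057.65; pay $458.95 → $598.70
Month 8: $598.70 +$10.00 interest = $608.70; pay $458.95 → $149.75
Month 9: $149.75 +$3.00 interest = $152.75; pay $152.75 → $0.00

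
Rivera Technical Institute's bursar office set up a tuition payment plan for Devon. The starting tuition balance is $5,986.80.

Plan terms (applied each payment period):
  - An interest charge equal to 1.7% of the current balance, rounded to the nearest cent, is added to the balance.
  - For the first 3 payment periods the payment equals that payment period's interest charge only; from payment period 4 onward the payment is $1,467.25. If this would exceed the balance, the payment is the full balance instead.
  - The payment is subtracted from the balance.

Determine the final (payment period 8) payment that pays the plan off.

$390.57

Payment period 1: $5,986.80 +$101.78 interest = $6,088.58; pay $101.78 → $5,986.80
Payment period 2: $5,986.80 +$101.78 interest = $6,088.58; pay $101.78 → $5,986.80
Payment period 3: $5,986.80 +$101.78 interest = $6,088.58; pay $101.78 → $5,986.80
Payment period 4: $5,986.80 +$101.78 interest = $6,088.58; pay $1,467.25 → $4,621.33
Payment period 5: $4,621.33 +$78.56 interest = $4,699.89; pay $1,467.25 → $3,232.64
Payment period 6: $3,232.64 +$54.95 interest = $3,287.59; pay $1,467.25 → $1,820.34
Payment period 7: $1,820.34 +$30.95 interest = $1,851.29; pay $1,467.25 → $384.04
Payment period 8: $384.04 +$6.53 interest = $390.57; pay $390.57 → $0.00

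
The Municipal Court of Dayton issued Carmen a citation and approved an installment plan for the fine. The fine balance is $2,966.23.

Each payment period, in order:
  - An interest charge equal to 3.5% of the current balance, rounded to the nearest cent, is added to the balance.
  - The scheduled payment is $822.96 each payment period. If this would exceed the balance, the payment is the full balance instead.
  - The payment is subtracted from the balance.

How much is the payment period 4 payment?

$758.05

# | Opening | Interest | Payment | End bal
1 | $2,966.23 | $103.82 | $822.96 | $2,247.09
2 | $2,247.09 | $78.65 | $822.96 | $1,502.78
3 | $1,502.78 | $52.60 | $822.96 | $732.42
4 | $732.42 | $25.63 | $758.05 | $0.00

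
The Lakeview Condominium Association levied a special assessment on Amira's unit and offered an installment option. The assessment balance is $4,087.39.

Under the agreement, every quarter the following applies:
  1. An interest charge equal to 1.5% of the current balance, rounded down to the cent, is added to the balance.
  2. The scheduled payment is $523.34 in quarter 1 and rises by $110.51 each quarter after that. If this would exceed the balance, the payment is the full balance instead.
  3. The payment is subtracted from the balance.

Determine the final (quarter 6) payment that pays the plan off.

Quarter 1: opening $4,087.39; interest $61.31 → $4,148.70; payment $523.34; balance $3,625.36
Quarter 2: opening $3,625.36; interest $54.38 → $3,679.74; payment $633.85; balance $3,045.89
Quarter 3: opening $3,045.89; interest $45.68 → $3,091.57; payment $744.36; balance $2,347.21
Quarter 4: opening $2,347.21; interest $35.20 → $2,382.41; payment $854.87; balance $1,527.54
Quarter 5: opening $1,527.54; interest $22.91 → $1,550.45; payment $965.38; balance $585.07
Quarter 6: opening $585.07; interest $8.77 → $593.84; payment $593.84; balance $0.00

$593.84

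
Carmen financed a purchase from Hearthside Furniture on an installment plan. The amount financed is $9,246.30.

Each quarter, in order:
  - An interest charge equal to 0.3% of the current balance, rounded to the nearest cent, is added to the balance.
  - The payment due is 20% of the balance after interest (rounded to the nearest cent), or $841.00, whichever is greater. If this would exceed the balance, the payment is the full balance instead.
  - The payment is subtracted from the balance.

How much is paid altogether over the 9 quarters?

$9,361.02

Quarter 1: $9,246.30 +$27.74 interest = $9,274.04; pay $1,854.81 → $7,419.23
Quarter 2: $7,419.23 +$22.26 interest = $7,441.49; pay $1,488.30 → $5,953.19
Quarter 3: $5,953.19 +$17.86 interest = $5,971.05; pay $1,194.21 → $4,776.84
Quarter 4: $4,776.84 +$14.33 interest = $4,791.17; pay $958.23 → $3,832.94
Quarter 5: $3,832.94 +$11.50 interest = $3,844.44; pay $841.00 → $3,003.44
Quarter 6: $3,003.44 +$9.01 interest = $3,012.45; pay $841.00 → $2,171.45
Quarter 7: $2,171.45 +$6.51 interest = $2,177.96; pay $841.00 → $1,336.96
Quarter 8: $1,336.96 +$4.01 interest = $1,340.97; pay $841.00 → $499.97
Quarter 9: $499.97 +$1.50 interest = $501.47; pay $501.47 → $0.00
Total paid: $9,361.02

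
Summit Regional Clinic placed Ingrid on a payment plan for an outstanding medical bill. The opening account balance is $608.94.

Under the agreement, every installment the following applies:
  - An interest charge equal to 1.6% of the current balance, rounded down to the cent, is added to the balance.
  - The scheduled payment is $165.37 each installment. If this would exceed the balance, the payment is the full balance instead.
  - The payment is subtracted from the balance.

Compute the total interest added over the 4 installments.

Installment 1: $608.94 +$9.74 interest = $618.68; pay $165.37 → $453.31
Installment 2: $453.31 +$7.25 interest = $460.56; pay $165.37 → $295.19
Installment 3: $295.19 +$4.72 interest = $299.91; pay $165.37 → $134.54
Installment 4: $134.54 +$2.15 interest = $136.69; pay $136.69 → $0.00
Total interest: $9.74 + $7.25 + $4.72 + $2.15 = $23.86

$23.86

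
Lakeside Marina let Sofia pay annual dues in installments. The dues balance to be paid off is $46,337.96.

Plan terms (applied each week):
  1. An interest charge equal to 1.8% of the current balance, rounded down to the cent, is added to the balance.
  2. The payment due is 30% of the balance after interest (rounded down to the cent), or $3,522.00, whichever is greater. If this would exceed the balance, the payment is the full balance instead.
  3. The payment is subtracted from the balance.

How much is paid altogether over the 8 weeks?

$48,983.59

# | Opening | Interest | Payment | End bal
1 | $46,337.96 | $834.08 | $14,151.61 | $33,020.43
2 | $33,020.43 | $594.36 | $10,084.43 | $23,530.36
3 | $23,530.36 | $423.54 | $7,186.17 | $16,767.73
4 | $16,767.73 | $301.81 | $5,120.86 | $11,948.68
5 | $11,948.68 | $215.07 | $3,649.12 | $8,514.63
6 | $8,514.63 | $153.26 | $3,522.00 | $5,145.89
7 | $5,145.89 | $92.62 | $3,522.00 | $1,716.51
8 | $1,716.51 | $30.89 | $1,747.40 | $0.00
Total paid: $48,983.59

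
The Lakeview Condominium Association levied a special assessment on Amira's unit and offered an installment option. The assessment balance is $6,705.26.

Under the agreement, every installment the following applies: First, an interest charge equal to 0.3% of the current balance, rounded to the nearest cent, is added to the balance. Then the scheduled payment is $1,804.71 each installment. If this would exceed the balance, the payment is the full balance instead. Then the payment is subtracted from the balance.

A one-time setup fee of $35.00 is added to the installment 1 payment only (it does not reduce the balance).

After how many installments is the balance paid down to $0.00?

4

Installment 1: opening $6,705.26; interest $20.12 → $6,725.38; payment $1,804.71 (+ $35.00 fee); balance $4,920.67
Installment 2: opening $4,920.67; interest $14.76 → $4,935.43; payment $1,804.71; balance $3,130.72
Installment 3: opening $3,130.72; interest $9.39 → $3,140.11; payment $1,804.71; balance $1,335.40
Installment 4: opening $1,335.40; interest $4.01 → $1,339.41; payment $1,339.41; balance $0.00
Balance reaches $0.00 in installment 4.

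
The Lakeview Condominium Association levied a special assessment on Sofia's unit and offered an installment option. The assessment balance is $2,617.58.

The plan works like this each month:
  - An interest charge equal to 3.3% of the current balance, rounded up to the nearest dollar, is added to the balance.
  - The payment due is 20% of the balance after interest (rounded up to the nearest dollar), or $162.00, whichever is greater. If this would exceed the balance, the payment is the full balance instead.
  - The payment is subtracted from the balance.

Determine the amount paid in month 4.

$306.00

# | Opening | Interest | Payment | End bal
1 | $2,617.58 | $87.00 | $541.00 | $2,163.58
2 | $2,163.58 | $72.00 | $448.00 | $1,787.58
3 | $1,787.58 | $59.00 | $370.00 | $1,476.58
4 | $1,476.58 | $49.00 | $306.00 | $1,219.58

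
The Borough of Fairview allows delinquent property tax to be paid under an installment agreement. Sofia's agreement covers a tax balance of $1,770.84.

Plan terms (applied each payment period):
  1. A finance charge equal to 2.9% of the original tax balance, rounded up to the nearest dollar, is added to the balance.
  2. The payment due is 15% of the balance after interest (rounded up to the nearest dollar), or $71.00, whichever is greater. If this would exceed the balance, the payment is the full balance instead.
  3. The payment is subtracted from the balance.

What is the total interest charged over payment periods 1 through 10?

# | Opening | Interest | Payment | End bal
1 | $1,770.84 | $52.00 | $274.00 | $1,548.84
2 | $1,548.84 | $52.00 | $241.00 | $1,359.84
3 | $1,359.84 | $52.00 | $212.00 | $1,199.84
4 | $1,199.84 | $52.00 | $188.00 | $1,063.84
5 | $1,063.84 | $52.00 | $168.00 | $947.84
6 | $947.84 | $52.00 | $150.00 | $849.84
7 | $849.84 | $52.00 | $136.00 | $765.84
8 | $765.84 | $52.00 | $123.00 | $694.84
9 | $694.84 | $52.00 | $113.00 | $633.84
10 | $633.84 | $52.00 | $103.00 | $582.84
Total interest: $52.00 + $52.00 + $52.00 + $52.00 + $52.00 + $52.00 + $52.00 + $52.00 + $52.00 + $52.00 = $520.00

$520.00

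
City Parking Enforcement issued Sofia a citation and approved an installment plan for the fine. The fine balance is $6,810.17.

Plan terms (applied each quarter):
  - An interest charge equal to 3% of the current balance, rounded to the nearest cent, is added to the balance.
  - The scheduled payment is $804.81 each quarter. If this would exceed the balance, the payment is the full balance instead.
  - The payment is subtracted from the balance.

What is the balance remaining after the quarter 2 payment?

$5,591.15

Quarter 1: opening $6,810.17; interest $204.31 → $7,014.48; payment $804.81; balance $6,209.67
Quarter 2: opening $6,209.67; interest $186.29 → $6,395.96; payment $804.81; balance $5,591.15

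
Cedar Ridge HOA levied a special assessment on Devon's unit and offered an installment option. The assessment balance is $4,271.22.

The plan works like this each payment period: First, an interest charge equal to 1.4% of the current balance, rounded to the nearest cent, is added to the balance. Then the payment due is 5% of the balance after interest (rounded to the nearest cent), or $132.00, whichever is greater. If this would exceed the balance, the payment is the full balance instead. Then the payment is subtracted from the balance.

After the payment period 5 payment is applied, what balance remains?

Payment period 1: opening $4,271.22; interest $59.80 → $4,331.02; payment $216.55; balance $4,114.47
Payment period 2: opening $4,114.47; interest $57.60 → $4,172.07; payment $208.60; balance $3,963.47
Payment period 3: opening $3,963.47; interest $55.49 → $4,018.96; payment $200.95; balance $3,818.01
Payment period 4: opening $3,818.01; interest $53.45 → $3,871.46; payment $193.57; balance $3,677.89
Payment period 5: opening $3,677.89; interest $51.49 → $3,729.38; payment $186.47; balance $3,542.91

$3,542.91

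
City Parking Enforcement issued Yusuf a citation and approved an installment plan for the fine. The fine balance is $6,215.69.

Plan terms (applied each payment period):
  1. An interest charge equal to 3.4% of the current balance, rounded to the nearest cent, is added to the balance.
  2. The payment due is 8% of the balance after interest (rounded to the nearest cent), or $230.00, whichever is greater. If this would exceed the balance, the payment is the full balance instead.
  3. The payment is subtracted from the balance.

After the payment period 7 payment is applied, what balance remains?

Payment period 1: $6,215.69 +$211.33 interest = $6,427.02; pay $514.16 → $5,912.86
Payment period 2: $5,912.86 +$201.04 interest = $6,113.90; pay $489.11 → $5,624.79
Payment period 3: $5,624.79 +$191.24 interest = $5,816.03; pay $465.28 → $5,350.75
Payment period 4: $5,350.75 +$181.93 interest = $5,532.68; pay $442.61 → $5,090.07
Payment period 5: $5,090.07 +$173.06 interest = $5,263.13; pay $421.05 → $4,842.08
Payment period 6: $4,842.08 +$164.63 interest = $5,006.71; pay $400.54 → $4,606.17
Payment period 7: $4,606.17 +$156.61 interest = $4,762.78; pay $381.02 → $4,381.76

$4,381.76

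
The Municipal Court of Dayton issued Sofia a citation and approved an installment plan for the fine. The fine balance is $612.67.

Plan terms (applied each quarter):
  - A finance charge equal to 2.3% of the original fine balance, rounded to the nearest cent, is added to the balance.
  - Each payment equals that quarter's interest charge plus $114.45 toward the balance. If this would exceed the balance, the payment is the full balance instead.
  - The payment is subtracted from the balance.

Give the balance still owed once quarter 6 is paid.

$0.00

# | Opening | Interest | Payment | End bal
1 | $612.67 | $14.09 | $128.54 | $498.22
2 | $498.22 | $14.09 | $128.54 | $383.77
3 | $383.77 | $14.09 | $128.54 | $269.32
4 | $269.32 | $14.09 | $128.54 | $154.87
5 | $154.87 | $14.09 | $128.54 | $40.42
6 | $40.42 | $14.09 | $54.51 | $0.00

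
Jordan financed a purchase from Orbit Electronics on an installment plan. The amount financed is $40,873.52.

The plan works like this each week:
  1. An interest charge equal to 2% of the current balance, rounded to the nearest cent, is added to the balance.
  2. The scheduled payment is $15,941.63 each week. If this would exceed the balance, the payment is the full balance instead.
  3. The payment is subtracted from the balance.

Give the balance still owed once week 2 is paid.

$10,322.72

# | Opening | Interest | Payment | End bal
1 | $40,873.52 | $817.47 | $15,941.63 | $25,749.36
2 | $25,749.36 | $514.99 | $15,941.63 | $10,322.72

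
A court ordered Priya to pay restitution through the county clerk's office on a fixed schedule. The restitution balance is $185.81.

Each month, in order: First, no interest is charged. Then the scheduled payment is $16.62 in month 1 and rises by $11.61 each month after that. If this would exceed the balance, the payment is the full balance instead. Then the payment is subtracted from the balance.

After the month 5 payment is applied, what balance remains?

$0.00

# | Opening | Payment | End bal
1 | $185.81 | $16.62 | $169.19
2 | $169.19 | $28.23 | $140.96
3 | $140.96 | $39.84 | $101.12
4 | $101.12 | $51.45 | $49.67
5 | $49.67 | $49.67 | $0.00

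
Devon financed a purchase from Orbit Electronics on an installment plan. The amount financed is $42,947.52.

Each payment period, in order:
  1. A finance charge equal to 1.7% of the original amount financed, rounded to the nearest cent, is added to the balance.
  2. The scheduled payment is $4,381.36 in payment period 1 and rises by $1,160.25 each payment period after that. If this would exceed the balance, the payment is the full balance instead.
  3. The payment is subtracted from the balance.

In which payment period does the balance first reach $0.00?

# | Opening | Interest | Payment | End bal
1 | $42,947.52 | $730.11 | $4,381.36 | $39,296.27
2 | $39,296.27 | $730.11 | $5,541.61 | $34,484.77
3 | $34,484.77 | $730.11 | $6,701.86 | $28,513.02
4 | $28,513.02 | $730.11 | $7,862.11 | $21,381.02
5 | $21,381.02 | $730.11 | $9,022.36 | $13,088.77
6 | $13,088.77 | $730.11 | $10,182.61 | $3,636.27
7 | $3,636.27 | $730.11 | $4,366.38 | $0.00
Balance reaches $0.00 in payment period 7.

7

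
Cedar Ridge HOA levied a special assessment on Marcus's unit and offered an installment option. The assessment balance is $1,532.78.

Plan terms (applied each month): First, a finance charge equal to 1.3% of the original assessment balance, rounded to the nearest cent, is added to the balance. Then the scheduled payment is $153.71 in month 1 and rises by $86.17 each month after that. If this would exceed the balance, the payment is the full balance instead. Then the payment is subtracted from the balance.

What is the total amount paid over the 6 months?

$1,652.36

Month 1: opening $1,532.78; interest $19.93 → $1,552.71; payment $153.71; balance $1,399.00
Month 2: opening $1,399.00; interest $19.93 → $1,418.93; payment $239.88; balance $1,179.05
Month 3: opening $1,179.05; interest $19.93 → $1,198.98; payment $326.05; balance $872.93
Month 4: opening $872.93; interest $19.93 → $892.86; payment $412.22; balance $480.64
Month 5: opening $480.64; interest $19.93 → $500.57; payment $498.39; balance $2.18
Month 6: opening $2.18; interest $19.93 → $22.11; payment $22.11; balance $0.00
Total paid: $1,652.36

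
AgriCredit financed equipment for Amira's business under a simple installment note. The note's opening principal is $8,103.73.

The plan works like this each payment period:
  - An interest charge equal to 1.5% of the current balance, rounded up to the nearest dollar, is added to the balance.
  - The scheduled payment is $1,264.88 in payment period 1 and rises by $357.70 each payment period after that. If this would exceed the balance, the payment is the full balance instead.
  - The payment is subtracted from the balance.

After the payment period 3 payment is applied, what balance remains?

$3,544.99

# | Opening | Interest | Payment | End bal
1 | $8,103.73 | $122.00 | $1,264.88 | $6,960.85
2 | $6,960.85 | $105.00 | $1,622.58 | $5,443.27
3 | $5,443.27 | $82.00 | $1,980.28 | $3,544.99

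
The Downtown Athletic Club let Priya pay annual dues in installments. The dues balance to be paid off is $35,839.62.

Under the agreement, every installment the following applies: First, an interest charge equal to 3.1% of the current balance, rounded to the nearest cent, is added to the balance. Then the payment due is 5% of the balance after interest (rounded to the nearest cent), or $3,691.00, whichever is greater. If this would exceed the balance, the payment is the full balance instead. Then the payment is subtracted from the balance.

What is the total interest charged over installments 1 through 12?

# | Opening | Interest | Payment | End bal
1 | $35,839.62 | $1,111.03 | $3,691.00 | $33,259.65
2 | $33,259.65 | $1,031.05 | $3,691.00 | $30,599.70
3 | $30,599.70 | $948.59 | $3,691.00 | $27,857.29
4 | $27,857.29 | $863.58 | $3,691.00 | $25,029.87
5 | $25,029.87 | $775.93 | $3,691.00 | $22,114.80
6 | $22,114.80 | $685.56 | $3,691.00 | $19,109.36
7 | $19,109.36 | $592.39 | $3,691.00 | $16,010.75
8 | $16,010.75 | $496.33 | $3,691.00 | $12,816.08
9 | $12,816.08 | $397.30 | $3,691.00 | $9,522.38
10 | $9,522.38 | $295.19 | $3,691.00 | $6,126.57
11 | $6,126.57 | $189.92 | $3,691.00 | $2,625.49
12 | $2,625.49 | $81.39 | $2,706.88 | $0.00
Total interest: $1,111.03 + $1,031.05 + $948.59 + $863.58 + $775.93 + $685.56 + $592.39 + $496.33 + $397.30 + $295.19 + $189.92 + $81.39 = $7,468.26

$7,468.26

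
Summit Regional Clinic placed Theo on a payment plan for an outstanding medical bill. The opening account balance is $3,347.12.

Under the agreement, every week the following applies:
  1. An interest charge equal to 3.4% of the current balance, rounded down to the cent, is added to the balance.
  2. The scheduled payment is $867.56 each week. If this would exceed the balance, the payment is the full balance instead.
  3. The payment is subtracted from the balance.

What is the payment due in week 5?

$180.73

# | Opening | Interest | Payment | End bal
1 | $3,347.12 | $113.80 | $867.56 | $2,593.36
2 | $2,593.36 | $88.17 | $867.56 | $1,813.97
3 | $1,813.97 | $61.67 | $867.56 | $1,008.08
4 | $1,008.08 | $34.27 | $867.56 | $174.79
5 | $174.79 | $5.94 | $180.73 | $0.00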